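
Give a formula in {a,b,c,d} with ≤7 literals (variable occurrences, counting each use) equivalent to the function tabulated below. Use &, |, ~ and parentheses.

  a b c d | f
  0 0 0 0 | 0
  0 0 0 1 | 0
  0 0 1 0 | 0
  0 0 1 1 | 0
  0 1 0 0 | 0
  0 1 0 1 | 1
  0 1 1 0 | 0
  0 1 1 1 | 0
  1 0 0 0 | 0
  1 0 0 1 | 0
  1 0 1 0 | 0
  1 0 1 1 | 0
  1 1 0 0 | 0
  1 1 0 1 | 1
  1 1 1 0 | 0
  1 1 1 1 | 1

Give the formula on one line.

(((d & a) & (b | ~d)) | (d & (b & ~c)))

  (d & a) = 0000000001010101
  ~d = 1010101010101010
  (b | ~d) = 1010111110101111
  ((d & a) & (b | ~d)) = 0000000000000101
  ~c = 1100110011001100
  (b & ~c) = 0000110000001100
  (d & (b & ~c)) = 0000010000000100
  (((d & a) & (b | ~d)) | (d & (b & ~c))) = 0000010000000101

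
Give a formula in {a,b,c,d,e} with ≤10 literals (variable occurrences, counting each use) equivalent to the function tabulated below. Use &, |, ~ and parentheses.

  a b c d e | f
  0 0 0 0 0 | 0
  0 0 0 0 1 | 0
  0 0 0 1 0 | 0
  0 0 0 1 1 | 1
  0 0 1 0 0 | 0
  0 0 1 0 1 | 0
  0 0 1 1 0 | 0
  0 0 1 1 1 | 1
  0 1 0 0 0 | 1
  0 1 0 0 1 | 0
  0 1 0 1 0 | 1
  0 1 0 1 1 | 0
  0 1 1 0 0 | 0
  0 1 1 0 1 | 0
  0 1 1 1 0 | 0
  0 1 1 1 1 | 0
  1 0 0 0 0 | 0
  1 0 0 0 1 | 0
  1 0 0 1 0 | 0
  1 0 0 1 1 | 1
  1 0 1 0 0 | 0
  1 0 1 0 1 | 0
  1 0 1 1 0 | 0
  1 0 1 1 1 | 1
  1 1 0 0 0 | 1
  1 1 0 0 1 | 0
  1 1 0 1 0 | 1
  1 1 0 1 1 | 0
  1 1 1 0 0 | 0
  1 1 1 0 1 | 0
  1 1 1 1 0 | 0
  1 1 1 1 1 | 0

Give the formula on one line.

(((d & e) | ((~c | e) & b)) & (~b | ~e))

  (d & e) = 00010001000100010001000100010001
  ~c = 11110000111100001111000011110000
  (~c | e) = 11110101111101011111010111110101
  ((~c | e) & b) = 00000000111101010000000011110101
  ((d & e) | ((~c | e) & b)) = 00010001111101010001000111110101
  ~b = 11111111000000001111111100000000
  ~e = 10101010101010101010101010101010
  (~b | ~e) = 11111111101010101111111110101010
  (((d & e) | ((~c | e) & b)) & (~b | ~e)) = 00010001101000000001000110100000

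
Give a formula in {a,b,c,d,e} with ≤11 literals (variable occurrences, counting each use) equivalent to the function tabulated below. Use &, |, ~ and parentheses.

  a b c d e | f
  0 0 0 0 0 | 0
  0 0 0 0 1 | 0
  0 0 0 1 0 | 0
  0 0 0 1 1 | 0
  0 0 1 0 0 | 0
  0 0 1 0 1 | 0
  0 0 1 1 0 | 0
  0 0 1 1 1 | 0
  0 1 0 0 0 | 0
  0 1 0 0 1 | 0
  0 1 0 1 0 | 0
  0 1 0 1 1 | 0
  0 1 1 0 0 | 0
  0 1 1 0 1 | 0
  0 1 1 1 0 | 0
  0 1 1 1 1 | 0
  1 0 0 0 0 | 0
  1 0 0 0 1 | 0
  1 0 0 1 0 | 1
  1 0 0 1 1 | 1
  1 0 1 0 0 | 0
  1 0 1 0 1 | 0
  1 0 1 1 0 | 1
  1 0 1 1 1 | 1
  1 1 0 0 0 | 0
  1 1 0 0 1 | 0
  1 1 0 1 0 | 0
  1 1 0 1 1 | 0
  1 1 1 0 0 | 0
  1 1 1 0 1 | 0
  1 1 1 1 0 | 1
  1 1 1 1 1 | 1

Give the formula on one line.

((d & a) & ((b | (~c | a)) & (((~a & ~e) | c) | ~b)))

  (d & a) = 00000000000000000011001100110011
  ~c = 11110000111100001111000011110000
  (~c | a) = 11110000111100001111111111111111
  (b | (~c | a)) = 11110000111111111111111111111111
  ~a = 11111111111111110000000000000000
  ~e = 10101010101010101010101010101010
  (~a & ~e) = 10101010101010100000000000000000
  ((~a & ~e) | c) = 10101111101011110000111100001111
  ~b = 11111111000000001111111100000000
  (((~a & ~e) | c) | ~b) = 11111111101011111111111100001111
  ((b | (~c | a)) & (((~a & ~e) | c) | ~b)) = 11110000101011111111111100001111
  ((d & a) & ((b | (~c | a)) & (((~a & ~e) | c) | ~b))) = 00000000000000000011001100000011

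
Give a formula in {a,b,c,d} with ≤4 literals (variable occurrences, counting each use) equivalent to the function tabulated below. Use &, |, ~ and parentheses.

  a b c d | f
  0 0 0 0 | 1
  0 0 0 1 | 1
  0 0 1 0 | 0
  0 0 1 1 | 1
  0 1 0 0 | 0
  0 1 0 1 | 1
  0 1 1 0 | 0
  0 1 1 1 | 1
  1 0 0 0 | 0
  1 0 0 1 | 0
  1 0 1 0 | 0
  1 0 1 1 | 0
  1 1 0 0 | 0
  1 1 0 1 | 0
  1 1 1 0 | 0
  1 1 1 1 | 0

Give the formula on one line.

(((~c & ~b) | d) & ~a)

  ~c = 1100110011001100
  ~b = 1111000011110000
  (~c & ~b) = 1100000011000000
  ((~c & ~b) | d) = 1101010111010101
  ~a = 1111111100000000
  (((~c & ~b) | d) & ~a) = 1101010100000000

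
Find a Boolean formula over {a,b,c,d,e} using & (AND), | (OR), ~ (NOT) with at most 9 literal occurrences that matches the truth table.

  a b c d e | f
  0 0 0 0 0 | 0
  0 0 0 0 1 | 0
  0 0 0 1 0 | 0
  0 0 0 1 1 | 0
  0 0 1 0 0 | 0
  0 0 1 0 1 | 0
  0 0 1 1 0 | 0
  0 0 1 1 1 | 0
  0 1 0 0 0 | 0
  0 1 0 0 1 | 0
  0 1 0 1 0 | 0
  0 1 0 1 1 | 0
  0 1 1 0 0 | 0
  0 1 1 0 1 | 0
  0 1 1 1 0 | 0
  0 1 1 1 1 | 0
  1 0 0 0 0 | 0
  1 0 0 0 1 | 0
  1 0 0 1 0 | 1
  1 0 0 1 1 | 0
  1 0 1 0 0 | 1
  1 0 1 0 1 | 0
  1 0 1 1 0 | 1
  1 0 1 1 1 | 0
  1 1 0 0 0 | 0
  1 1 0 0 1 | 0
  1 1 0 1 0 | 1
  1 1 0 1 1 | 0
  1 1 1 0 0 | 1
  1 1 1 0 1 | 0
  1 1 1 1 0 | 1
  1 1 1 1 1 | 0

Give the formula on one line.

(a & ((((d & ~c) | c) & (a | ~d)) & ~e))

  ~c = 11110000111100001111000011110000
  (d & ~c) = 00110000001100000011000000110000
  ((d & ~c) | c) = 00111111001111110011111100111111
  ~d = 11001100110011001100110011001100
  (a | ~d) = 11001100110011001111111111111111
  (((d & ~c) | c) & (a | ~d)) = 00001100000011000011111100111111
  ~e = 10101010101010101010101010101010
  ((((d & ~c) | c) & (a | ~d)) & ~e) = 00001000000010000010101000101010
  (a & ((((d & ~c) | c) & (a | ~d)) & ~e)) = 00000000000000000010101000101010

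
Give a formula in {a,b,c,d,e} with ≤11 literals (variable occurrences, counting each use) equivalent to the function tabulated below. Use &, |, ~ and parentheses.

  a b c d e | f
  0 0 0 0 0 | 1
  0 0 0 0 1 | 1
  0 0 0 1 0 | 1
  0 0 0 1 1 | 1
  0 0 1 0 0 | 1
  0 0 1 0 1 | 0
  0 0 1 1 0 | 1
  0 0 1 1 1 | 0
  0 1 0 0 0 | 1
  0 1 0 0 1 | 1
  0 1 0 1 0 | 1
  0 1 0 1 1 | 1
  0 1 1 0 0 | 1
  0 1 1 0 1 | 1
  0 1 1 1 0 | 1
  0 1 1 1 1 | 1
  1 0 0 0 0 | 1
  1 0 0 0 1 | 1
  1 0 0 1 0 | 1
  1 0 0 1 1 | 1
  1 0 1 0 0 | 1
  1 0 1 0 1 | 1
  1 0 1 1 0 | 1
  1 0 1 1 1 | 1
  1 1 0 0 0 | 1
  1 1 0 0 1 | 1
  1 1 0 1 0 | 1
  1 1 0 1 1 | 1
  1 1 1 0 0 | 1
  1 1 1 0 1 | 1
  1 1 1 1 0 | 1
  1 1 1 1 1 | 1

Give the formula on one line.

  ~c = 11110000111100001111000011110000
  ~e = 10101010101010101010101010101010
  (a | ~e) = 10101010101010101111111111111111
  (~c | (a | ~e)) = 11111010111110101111111111111111
  (b & e) = 00000000010101010000000001010101
  ~a = 11111111111111110000000000000000
  (~a & c) = 00001111000011110000000000000000
  ((~a & c) | b) = 00001111111111110000000011111111
  (c & ((~a & c) | b)) = 00001111000011110000000000001111
  ((b & e) & (c & ((~a & c) | b))) = 00000000000001010000000000000101
  ((~c | (a | ~e)) | ((b & e) & (c & ((~a & c) | b)))) = 11111010111111111111111111111111

((~c | (a | ~e)) | ((b & e) & (c & ((~a & c) | b))))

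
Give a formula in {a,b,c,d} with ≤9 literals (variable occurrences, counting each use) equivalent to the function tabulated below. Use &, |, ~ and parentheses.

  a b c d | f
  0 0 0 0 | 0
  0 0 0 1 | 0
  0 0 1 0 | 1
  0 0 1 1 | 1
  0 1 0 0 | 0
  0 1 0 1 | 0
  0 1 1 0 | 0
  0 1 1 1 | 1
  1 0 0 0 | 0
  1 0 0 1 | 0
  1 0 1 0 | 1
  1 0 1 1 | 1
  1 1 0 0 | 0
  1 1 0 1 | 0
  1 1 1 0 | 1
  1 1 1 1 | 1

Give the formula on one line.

(c & ((((~a & ~c) | ~b) | d) | a))

  ~a = 1111111100000000
  ~c = 1100110011001100
  (~a & ~c) = 1100110000000000
  ~b = 1111000011110000
  ((~a & ~c) | ~b) = 1111110011110000
  (((~a & ~c) | ~b) | d) = 1111110111110101
  ((((~a & ~c) | ~b) | d) | a) = 1111110111111111
  (c & ((((~a & ~c) | ~b) | d) | a)) = 0011000100110011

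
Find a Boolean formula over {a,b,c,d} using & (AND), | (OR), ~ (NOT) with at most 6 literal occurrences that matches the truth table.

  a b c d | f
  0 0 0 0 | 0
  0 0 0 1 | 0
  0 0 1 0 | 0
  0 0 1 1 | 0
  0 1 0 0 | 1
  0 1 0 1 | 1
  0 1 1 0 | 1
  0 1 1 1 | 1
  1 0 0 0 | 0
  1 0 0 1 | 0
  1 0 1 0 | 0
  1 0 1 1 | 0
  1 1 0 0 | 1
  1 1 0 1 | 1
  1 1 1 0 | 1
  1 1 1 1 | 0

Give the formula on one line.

(b & ((~c | ~a) | ~d))

  ~c = 1100110011001100
  ~a = 1111111100000000
  (~c | ~a) = 1111111111001100
  ~d = 1010101010101010
  ((~c | ~a) | ~d) = 1111111111101110
  (b & ((~c | ~a) | ~d)) = 0000111100001110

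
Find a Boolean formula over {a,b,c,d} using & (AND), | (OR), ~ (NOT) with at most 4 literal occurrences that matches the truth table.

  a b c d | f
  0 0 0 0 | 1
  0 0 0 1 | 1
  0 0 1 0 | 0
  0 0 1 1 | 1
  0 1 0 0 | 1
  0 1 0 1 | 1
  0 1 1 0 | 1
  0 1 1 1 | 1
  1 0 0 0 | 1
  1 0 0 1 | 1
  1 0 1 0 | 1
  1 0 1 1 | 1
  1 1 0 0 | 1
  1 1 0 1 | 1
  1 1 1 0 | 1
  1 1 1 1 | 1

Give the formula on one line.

((a | ~c) | (d | b))

  ~c = 1100110011001100
  (a | ~c) = 1100110011111111
  (d | b) = 0101111101011111
  ((a | ~c) | (d | b)) = 1101111111111111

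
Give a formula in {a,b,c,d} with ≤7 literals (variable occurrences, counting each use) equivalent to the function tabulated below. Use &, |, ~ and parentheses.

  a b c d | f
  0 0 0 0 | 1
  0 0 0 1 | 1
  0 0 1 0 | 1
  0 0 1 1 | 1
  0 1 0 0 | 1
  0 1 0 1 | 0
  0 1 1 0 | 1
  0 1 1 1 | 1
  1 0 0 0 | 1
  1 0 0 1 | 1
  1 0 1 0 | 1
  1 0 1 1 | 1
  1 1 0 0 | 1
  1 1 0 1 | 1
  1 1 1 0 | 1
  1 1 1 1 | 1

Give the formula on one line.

(((a & b) | (c | ~b)) | ~d)

  (a & b) = 0000000000001111
  ~b = 1111000011110000
  (c | ~b) = 1111001111110011
  ((a & b) | (c | ~b)) = 1111001111111111
  ~d = 1010101010101010
  (((a & b) | (c | ~b)) | ~d) = 1111101111111111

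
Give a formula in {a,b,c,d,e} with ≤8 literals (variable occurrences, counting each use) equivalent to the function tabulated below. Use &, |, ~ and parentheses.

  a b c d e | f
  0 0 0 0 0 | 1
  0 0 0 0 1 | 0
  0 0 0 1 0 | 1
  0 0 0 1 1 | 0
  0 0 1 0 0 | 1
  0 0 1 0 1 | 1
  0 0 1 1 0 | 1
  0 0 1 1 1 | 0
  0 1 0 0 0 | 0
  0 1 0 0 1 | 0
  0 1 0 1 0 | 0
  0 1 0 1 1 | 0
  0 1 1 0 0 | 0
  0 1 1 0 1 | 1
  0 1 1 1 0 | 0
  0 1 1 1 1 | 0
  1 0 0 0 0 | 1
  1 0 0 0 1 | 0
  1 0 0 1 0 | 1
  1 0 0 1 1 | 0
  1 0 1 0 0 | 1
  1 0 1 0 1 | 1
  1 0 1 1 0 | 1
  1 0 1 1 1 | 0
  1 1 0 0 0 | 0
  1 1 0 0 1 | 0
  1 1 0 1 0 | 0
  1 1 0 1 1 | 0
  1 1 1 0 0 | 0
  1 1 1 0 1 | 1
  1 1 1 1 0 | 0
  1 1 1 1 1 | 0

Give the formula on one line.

(((e & c) & (~c | (e & ~d))) | (~e & ~b))

  (e & c) = 00000101000001010000010100000101
  ~c = 11110000111100001111000011110000
  ~d = 11001100110011001100110011001100
  (e & ~d) = 01000100010001000100010001000100
  (~c | (e & ~d)) = 11110100111101001111010011110100
  ((e & c) & (~c | (e & ~d))) = 00000100000001000000010000000100
  ~e = 10101010101010101010101010101010
  ~b = 11111111000000001111111100000000
  (~e & ~b) = 10101010000000001010101000000000
  (((e & c) & (~c | (e & ~d))) | (~e & ~b)) = 10101110000001001010111000000100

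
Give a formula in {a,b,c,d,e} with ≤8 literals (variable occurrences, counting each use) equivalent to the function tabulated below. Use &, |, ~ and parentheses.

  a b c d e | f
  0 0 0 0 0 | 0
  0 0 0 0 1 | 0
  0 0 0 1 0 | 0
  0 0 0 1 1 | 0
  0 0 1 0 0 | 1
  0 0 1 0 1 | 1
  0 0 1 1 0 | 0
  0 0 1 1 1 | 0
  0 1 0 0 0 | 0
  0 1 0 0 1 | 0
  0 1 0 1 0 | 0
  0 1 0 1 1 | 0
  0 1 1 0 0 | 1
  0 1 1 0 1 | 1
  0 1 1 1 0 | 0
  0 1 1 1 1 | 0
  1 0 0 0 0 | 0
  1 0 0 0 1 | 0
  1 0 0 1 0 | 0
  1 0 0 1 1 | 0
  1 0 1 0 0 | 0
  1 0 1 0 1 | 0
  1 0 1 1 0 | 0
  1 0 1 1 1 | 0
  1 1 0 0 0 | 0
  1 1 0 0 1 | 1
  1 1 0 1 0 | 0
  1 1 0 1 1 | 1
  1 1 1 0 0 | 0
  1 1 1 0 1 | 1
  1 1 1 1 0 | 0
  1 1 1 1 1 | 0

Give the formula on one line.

  ~c = 11110000111100001111000011110000
  (b & ~c) = 00000000111100000000000011110000
  ~d = 11001100110011001100110011001100
  ((b & ~c) | ~d) = 11001100111111001100110011111100
  (a | c) = 00001111000011111111111111111111
  ~a = 11111111111111110000000000000000
  (e & b) = 00000000010101010000000001010101
  (~a | (e & b)) = 11111111111111110000000001010101
  ((a | c) & (~a | (e & b))) = 00001111000011110000000001010101
  (((b & ~c) | ~d) & ((a | c) & (~a | (e & b)))) = 00001100000011000000000001010100

(((b & ~c) | ~d) & ((a | c) & (~a | (e & b))))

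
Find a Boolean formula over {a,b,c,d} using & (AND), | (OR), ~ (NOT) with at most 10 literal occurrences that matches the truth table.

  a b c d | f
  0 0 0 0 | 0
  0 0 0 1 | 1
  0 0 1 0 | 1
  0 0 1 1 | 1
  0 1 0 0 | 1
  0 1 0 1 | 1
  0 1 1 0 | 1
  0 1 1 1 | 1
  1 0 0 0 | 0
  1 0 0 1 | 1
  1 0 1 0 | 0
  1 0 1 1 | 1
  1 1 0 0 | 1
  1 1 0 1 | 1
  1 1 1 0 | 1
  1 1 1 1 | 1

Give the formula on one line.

((c & ~a) | (b | ((d & a) | (d & ~c))))

  ~a = 1111111100000000
  (c & ~a) = 0011001100000000
  (d & a) = 0000000001010101
  ~c = 1100110011001100
  (d & ~c) = 0100010001000100
  ((d & a) | (d & ~c)) = 0100010001010101
  (b | ((d & a) | (d & ~c))) = 0100111101011111
  ((c & ~a) | (b | ((d & a) | (d & ~c)))) = 0111111101011111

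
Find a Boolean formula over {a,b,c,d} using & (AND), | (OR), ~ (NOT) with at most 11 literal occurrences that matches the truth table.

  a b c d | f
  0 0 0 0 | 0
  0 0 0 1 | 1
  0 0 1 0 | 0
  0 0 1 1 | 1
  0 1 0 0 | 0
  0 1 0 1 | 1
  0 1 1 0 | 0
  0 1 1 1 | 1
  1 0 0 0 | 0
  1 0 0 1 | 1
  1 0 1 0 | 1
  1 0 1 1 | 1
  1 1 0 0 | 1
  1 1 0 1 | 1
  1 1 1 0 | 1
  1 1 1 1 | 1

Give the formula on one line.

((((c | b) | d) & (((~a & b) & d) | a)) | d)

  (c | b) = 0011111100111111
  ((c | b) | d) = 0111111101111111
  ~a = 1111111100000000
  (~a & b) = 0000111100000000
  ((~a & b) & d) = 0000010100000000
  (((~a & b) & d) | a) = 0000010111111111
  (((c | b) | d) & (((~a & b) & d) | a)) = 0000010101111111
  ((((c | b) | d) & (((~a & b) & d) | a)) | d) = 0101010101111111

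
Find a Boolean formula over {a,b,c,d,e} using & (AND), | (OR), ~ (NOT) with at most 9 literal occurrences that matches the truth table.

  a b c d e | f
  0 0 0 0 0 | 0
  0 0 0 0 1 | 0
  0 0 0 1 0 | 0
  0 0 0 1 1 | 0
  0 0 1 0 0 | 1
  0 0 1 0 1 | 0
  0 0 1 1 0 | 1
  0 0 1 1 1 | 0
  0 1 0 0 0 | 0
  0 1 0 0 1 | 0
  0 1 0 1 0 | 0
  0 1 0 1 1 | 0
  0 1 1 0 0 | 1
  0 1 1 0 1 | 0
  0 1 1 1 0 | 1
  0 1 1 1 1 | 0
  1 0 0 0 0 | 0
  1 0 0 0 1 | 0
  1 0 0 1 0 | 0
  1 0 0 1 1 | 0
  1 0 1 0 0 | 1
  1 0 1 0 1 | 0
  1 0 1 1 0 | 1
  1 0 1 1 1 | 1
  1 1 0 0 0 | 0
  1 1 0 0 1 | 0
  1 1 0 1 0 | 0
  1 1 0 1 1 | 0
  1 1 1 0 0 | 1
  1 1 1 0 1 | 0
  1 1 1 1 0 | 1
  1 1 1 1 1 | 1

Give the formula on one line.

(c & ((c & ~e) | ((a & ((c & ~b) | e)) & d)))

  ~e = 10101010101010101010101010101010
  (c & ~e) = 00001010000010100000101000001010
  ~b = 11111111000000001111111100000000
  (c & ~b) = 00001111000000000000111100000000
  ((c & ~b) | e) = 01011111010101010101111101010101
  (a & ((c & ~b) | e)) = 00000000000000000101111101010101
  ((a & ((c & ~b) | e)) & d) = 00000000000000000001001100010001
  ((c & ~e) | ((a & ((c & ~b) | e)) & d)) = 00001010000010100001101100011011
  (c & ((c & ~e) | ((a & ((c & ~b) | e)) & d))) = 00001010000010100000101100001011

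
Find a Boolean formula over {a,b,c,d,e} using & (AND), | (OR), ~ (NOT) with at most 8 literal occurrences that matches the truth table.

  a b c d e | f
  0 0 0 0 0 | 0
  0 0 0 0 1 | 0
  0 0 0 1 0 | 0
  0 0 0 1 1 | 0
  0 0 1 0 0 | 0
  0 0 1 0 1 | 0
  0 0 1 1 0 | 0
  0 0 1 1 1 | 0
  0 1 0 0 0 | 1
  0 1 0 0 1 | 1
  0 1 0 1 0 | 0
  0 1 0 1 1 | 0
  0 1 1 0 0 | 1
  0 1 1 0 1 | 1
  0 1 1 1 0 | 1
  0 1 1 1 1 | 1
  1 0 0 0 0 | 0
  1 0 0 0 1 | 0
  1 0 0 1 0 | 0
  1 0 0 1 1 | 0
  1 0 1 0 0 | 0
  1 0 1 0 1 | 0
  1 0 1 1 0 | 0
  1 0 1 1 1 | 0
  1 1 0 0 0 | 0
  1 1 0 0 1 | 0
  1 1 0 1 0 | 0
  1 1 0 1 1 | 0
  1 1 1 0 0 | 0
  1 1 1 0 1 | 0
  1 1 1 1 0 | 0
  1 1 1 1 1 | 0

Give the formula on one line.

  ~d = 11001100110011001100110011001100
  (~d | b) = 11001100111111111100110011111111
  ~a = 11111111111111110000000000000000
  ((~d | b) & ~a) = 11001100111111110000000000000000
  (((~d | b) & ~a) & b) = 00000000111111110000000000000000
  (~d | c) = 11001111110011111100111111001111
  ((((~d | b) & ~a) & b) & (~d | c)) = 00000000110011110000000000000000

((((~d | b) & ~a) & b) & (~d | c))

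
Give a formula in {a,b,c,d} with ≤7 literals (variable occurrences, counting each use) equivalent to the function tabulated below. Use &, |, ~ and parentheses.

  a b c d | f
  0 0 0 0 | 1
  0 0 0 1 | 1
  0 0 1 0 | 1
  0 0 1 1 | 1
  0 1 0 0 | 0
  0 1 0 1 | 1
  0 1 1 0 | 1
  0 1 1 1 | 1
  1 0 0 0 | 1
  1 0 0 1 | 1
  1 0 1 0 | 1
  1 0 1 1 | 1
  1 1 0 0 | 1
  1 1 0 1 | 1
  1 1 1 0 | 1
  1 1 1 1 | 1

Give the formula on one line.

((((~b | d) | a) & ~c) | (a | c))

  ~b = 1111000011110000
  (~b | d) = 1111010111110101
  ((~b | d) | a) = 1111010111111111
  ~c = 1100110011001100
  (((~b | d) | a) & ~c) = 1100010011001100
  (a | c) = 0011001111111111
  ((((~b | d) | a) & ~c) | (a | c)) = 1111011111111111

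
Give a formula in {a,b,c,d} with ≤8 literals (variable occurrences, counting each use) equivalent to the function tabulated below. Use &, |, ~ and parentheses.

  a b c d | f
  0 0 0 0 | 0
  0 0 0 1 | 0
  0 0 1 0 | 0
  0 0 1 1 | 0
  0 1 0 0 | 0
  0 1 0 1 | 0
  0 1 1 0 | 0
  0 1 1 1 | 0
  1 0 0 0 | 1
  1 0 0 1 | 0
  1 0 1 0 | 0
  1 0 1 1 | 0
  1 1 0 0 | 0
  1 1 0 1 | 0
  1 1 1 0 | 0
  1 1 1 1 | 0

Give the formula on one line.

  ~b = 1111000011110000
  (~b | c) = 1111001111110011
  ~c = 1100110011001100
  (~c & a) = 0000000011001100
  ~d = 1010101010101010
  ((~c & a) & ~d) = 0000000010001000
  ((~b | c) & ((~c & a) & ~d)) = 0000000010000000

((~b | c) & ((~c & a) & ~d))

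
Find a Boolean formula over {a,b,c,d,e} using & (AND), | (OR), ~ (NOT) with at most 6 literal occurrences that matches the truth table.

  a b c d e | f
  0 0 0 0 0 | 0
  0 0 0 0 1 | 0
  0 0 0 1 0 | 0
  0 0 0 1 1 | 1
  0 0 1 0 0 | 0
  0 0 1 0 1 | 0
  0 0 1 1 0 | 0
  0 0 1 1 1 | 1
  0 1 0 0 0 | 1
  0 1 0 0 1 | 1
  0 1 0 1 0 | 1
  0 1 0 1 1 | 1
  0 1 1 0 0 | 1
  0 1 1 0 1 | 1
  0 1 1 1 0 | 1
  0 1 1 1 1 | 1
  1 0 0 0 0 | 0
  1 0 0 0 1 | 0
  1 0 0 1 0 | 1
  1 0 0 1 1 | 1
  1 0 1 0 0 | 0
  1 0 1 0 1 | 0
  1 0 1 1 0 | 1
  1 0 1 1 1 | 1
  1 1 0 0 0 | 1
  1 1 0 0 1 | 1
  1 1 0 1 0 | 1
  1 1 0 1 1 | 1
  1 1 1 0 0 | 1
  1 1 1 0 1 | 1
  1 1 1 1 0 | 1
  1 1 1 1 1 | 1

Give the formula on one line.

  (e & d) = 00010001000100010001000100010001
  ((e & d) | b) = 00010001111111110001000111111111
  (a & d) = 00000000000000000011001100110011
  (((e & d) | b) | (a & d)) = 00010001111111110011001111111111

(((e & d) | b) | (a & d))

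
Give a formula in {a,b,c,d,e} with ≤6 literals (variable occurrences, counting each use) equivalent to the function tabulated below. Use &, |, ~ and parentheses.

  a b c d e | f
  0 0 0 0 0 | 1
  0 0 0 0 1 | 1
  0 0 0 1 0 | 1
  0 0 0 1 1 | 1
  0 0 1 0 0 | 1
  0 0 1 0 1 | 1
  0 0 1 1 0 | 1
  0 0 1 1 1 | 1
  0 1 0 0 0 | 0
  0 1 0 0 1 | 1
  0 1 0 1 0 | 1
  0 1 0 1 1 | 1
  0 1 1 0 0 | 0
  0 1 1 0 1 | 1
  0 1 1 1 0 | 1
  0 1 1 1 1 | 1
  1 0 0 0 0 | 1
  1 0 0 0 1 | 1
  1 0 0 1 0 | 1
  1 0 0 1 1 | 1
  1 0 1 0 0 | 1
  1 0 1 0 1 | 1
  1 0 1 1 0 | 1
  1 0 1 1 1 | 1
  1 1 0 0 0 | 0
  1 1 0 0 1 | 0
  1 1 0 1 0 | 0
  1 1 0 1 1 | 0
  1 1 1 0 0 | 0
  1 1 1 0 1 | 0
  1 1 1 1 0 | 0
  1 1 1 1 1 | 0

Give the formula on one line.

  ~b = 11111111000000001111111100000000
  ~a = 11111111111111110000000000000000
  (e | d) = 01110111011101110111011101110111
  (~a & (e | d)) = 01110111011101110000000000000000
  (~b | (~a & (e | d))) = 11111111011101111111111100000000

(~b | (~a & (e | d)))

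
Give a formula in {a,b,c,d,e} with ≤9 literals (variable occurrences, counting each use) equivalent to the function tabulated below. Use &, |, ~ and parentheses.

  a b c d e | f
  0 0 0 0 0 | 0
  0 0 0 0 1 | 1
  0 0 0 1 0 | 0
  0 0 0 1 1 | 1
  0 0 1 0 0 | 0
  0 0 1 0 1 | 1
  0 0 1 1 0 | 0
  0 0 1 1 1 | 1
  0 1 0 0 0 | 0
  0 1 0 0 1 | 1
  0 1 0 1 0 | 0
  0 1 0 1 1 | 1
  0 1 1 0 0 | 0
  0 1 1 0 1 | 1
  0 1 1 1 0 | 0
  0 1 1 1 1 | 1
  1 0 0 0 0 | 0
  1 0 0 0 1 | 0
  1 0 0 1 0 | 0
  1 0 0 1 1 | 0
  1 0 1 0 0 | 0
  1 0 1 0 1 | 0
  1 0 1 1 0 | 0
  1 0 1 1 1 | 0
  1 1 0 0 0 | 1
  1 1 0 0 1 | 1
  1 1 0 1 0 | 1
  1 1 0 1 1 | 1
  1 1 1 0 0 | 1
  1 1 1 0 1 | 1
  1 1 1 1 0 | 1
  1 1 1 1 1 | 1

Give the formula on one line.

((e | a) & (((~e | ~b) & ~a) | b))

  (e | a) = 01010101010101011111111111111111
  ~e = 10101010101010101010101010101010
  ~b = 11111111000000001111111100000000
  (~e | ~b) = 11111111101010101111111110101010
  ~a = 11111111111111110000000000000000
  ((~e | ~b) & ~a) = 11111111101010100000000000000000
  (((~e | ~b) & ~a) | b) = 11111111111111110000000011111111
  ((e | a) & (((~e | ~b) & ~a) | b)) = 01010101010101010000000011111111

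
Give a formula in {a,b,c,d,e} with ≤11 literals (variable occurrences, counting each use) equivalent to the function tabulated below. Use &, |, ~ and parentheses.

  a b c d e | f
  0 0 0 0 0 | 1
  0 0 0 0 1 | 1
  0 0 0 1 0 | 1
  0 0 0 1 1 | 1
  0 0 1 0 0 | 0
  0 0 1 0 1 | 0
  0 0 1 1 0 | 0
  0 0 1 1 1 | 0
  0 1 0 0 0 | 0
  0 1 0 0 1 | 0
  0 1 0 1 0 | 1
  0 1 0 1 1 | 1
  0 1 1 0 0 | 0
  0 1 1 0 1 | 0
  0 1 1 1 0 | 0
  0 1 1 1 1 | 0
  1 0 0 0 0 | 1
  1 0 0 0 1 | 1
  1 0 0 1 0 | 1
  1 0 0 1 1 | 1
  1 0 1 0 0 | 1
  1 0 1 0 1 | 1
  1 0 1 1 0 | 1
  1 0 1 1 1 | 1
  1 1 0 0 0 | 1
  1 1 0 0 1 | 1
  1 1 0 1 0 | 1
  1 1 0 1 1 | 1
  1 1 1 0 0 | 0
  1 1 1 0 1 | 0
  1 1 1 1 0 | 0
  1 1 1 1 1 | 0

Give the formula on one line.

((a & (~b | (~c & b))) | (((d | (~a & ~b)) | c) & ~c))

  ~b = 11111111000000001111111100000000
  ~c = 11110000111100001111000011110000
  (~c & b) = 00000000111100000000000011110000
  (~b | (~c & b)) = 11111111111100001111111111110000
  (a & (~b | (~c & b))) = 00000000000000001111111111110000
  ~a = 11111111111111110000000000000000
  (~a & ~b) = 11111111000000000000000000000000
  (d | (~a & ~b)) = 11111111001100110011001100110011
  ((d | (~a & ~b)) | c) = 11111111001111110011111100111111
  (((d | (~a & ~b)) | c) & ~c) = 11110000001100000011000000110000
  ((a & (~b | (~c & b))) | (((d | (~a & ~b)) | c) & ~c)) = 11110000001100001111111111110000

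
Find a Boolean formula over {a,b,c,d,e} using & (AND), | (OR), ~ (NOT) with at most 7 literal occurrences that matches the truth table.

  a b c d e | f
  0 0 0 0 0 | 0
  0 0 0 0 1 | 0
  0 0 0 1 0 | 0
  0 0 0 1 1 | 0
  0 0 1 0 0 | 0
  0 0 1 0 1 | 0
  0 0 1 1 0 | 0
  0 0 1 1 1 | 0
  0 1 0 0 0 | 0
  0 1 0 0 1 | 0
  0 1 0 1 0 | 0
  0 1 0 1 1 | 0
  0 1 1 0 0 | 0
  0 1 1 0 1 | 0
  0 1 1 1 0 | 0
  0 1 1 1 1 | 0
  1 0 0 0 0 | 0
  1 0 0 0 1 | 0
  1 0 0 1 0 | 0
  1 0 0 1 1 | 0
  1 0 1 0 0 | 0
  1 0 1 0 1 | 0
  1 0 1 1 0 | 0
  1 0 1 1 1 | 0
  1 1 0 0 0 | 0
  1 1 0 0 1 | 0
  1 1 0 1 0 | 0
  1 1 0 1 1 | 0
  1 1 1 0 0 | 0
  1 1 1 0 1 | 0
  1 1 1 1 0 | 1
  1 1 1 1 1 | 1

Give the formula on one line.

  (a & c) = 00000000000000000000111100001111
  ~e = 10101010101010101010101010101010
  (~e & b) = 00000000101010100000000010101010
  (c & b) = 00000000000011110000000000001111
  ((~e & b) | (c & b)) = 00000000101011110000000010101111
  (((~e & b) | (c & b)) & d) = 00000000001000110000000000100011
  ((a & c) & (((~e & b) | (c & b)) & d)) = 00000000000000000000000000000011

((a & c) & (((~e & b) | (c & b)) & d))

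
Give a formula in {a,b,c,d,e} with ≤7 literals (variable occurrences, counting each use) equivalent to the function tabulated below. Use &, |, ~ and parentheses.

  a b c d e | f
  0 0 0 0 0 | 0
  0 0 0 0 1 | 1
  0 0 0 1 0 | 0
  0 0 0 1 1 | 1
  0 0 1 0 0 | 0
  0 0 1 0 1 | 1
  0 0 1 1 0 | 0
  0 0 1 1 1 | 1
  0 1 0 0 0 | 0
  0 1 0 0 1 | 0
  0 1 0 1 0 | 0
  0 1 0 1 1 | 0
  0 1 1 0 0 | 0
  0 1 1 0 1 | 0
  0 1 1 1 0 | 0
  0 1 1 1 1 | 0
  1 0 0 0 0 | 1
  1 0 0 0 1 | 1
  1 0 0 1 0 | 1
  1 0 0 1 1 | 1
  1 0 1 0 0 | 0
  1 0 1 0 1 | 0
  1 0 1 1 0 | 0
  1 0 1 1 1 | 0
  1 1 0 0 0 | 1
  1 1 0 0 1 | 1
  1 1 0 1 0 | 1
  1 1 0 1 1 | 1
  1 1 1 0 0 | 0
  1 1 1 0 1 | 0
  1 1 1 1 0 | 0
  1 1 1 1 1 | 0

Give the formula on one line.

  ~b = 11111111000000001111111100000000
  (~b & e) = 01010101000000000101010100000000
  ~a = 11111111111111110000000000000000
  ((~b & e) & ~a) = 01010101000000000000000000000000
  ~c = 11110000111100001111000011110000
  (~c & a) = 00000000000000001111000011110000
  (((~b & e) & ~a) | (~c & a)) = 01010101000000001111000011110000

(((~b & e) & ~a) | (~c & a))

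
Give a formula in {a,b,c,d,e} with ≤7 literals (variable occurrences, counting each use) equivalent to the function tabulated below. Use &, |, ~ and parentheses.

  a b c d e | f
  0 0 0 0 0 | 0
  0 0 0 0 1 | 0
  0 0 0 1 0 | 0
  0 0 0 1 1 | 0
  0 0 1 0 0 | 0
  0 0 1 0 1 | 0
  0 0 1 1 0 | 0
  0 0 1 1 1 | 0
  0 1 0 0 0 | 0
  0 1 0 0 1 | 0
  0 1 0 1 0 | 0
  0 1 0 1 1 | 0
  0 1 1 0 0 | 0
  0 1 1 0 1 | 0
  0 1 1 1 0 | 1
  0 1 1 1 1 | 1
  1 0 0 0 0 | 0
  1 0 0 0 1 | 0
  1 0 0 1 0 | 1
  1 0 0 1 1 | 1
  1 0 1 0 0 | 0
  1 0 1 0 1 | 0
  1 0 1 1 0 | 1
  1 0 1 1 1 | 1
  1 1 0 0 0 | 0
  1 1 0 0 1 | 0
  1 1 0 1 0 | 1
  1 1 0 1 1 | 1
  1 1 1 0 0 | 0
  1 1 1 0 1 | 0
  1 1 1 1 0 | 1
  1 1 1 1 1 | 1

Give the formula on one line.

((d & a) | (d & ((~a & c) & b)))

  (d & a) = 00000000000000000011001100110011
  ~a = 11111111111111110000000000000000
  (~a & c) = 00001111000011110000000000000000
  ((~a & c) & b) = 00000000000011110000000000000000
  (d & ((~a & c) & b)) = 00000000000000110000000000000000
  ((d & a) | (d & ((~a & c) & b))) = 00000000000000110011001100110011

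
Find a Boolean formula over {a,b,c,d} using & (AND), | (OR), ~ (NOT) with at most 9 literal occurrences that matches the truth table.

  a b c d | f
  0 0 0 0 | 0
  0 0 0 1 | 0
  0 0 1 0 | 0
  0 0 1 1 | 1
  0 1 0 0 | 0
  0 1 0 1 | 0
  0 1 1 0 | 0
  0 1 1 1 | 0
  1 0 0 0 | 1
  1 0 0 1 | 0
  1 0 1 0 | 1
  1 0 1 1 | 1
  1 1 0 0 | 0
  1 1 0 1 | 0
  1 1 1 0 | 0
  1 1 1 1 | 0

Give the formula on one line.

(((a & (~d & ~b)) | c) & (~b & (a | d)))

  ~d = 1010101010101010
  ~b = 1111000011110000
  (~d & ~b) = 1010000010100000
  (a & (~d & ~b)) = 0000000010100000
  ((a & (~d & ~b)) | c) = 0011001110110011
  (a | d) = 0101010111111111
  (~b & (a | d)) = 0101000011110000
  (((a & (~d & ~b)) | c) & (~b & (a | d))) = 0001000010110000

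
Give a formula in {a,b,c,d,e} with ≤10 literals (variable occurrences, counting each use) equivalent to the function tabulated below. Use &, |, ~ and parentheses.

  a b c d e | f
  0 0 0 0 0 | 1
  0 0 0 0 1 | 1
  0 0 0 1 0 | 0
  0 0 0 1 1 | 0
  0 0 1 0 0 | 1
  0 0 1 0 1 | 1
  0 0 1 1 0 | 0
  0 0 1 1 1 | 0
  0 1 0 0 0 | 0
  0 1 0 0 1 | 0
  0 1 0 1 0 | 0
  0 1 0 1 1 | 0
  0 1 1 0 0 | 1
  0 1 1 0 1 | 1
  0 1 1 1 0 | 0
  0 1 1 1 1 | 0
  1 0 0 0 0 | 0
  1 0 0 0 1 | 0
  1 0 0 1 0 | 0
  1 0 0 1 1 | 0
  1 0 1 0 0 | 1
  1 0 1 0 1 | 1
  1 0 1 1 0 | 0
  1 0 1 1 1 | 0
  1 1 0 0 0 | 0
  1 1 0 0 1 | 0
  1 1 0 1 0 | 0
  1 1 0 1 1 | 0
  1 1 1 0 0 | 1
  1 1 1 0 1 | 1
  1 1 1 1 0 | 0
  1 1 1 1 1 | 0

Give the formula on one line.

  ~d = 11001100110011001100110011001100
  ~c = 11110000111100001111000011110000
  (e & d) = 00010001000100010001000100010001
  ~b = 11111111000000001111111100000000
  ((e & d) | ~b) = 11111111000100011111111100010001
  (~c & ((e & d) | ~b)) = 11110000000100001111000000010000
  ~a = 11111111111111110000000000000000
  ((~c & ((e & d) | ~b)) & ~a) = 11110000000100000000000000000000
  (c | ((~c & ((e & d) | ~b)) & ~a)) = 11111111000111110000111100001111
  (~d & (c | ((~c & ((e & d) | ~b)) & ~a))) = 11001100000011000000110000001100

(~d & (c | ((~c & ((e & d) | ~b)) & ~a)))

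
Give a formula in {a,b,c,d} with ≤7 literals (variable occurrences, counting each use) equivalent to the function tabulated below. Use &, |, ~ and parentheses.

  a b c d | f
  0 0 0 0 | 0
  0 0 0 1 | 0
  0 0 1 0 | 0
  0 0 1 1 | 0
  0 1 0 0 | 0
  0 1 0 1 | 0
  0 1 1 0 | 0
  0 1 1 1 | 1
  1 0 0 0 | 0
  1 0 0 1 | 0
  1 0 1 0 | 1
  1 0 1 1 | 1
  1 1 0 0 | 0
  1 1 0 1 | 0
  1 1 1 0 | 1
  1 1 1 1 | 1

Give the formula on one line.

  (b & d) = 0000010100000101
  ((b & d) & c) = 0000000100000001
  (a & c) = 0000000000110011
  (((b & d) & c) | (a & c)) = 0000000100110011

(((b & d) & c) | (a & c))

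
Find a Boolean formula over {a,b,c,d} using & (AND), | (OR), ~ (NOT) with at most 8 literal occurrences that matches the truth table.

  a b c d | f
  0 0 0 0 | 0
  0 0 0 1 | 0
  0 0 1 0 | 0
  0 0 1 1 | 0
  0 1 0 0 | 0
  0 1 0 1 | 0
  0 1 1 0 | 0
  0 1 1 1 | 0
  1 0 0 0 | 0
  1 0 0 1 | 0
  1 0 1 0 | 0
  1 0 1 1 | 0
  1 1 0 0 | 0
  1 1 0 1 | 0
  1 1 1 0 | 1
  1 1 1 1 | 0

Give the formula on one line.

((~d & (~a | c)) & (((d | ~c) | b) & (d | a)))

  ~d = 1010101010101010
  ~a = 1111111100000000
  (~a | c) = 1111111100110011
  (~d & (~a | c)) = 1010101000100010
  ~c = 1100110011001100
  (d | ~c) = 1101110111011101
  ((d | ~c) | b) = 1101111111011111
  (d | a) = 0101010111111111
  (((d | ~c) | b) & (d | a)) = 0101010111011111
  ((~d & (~a | c)) & (((d | ~c) | b) & (d | a))) = 0000000000000010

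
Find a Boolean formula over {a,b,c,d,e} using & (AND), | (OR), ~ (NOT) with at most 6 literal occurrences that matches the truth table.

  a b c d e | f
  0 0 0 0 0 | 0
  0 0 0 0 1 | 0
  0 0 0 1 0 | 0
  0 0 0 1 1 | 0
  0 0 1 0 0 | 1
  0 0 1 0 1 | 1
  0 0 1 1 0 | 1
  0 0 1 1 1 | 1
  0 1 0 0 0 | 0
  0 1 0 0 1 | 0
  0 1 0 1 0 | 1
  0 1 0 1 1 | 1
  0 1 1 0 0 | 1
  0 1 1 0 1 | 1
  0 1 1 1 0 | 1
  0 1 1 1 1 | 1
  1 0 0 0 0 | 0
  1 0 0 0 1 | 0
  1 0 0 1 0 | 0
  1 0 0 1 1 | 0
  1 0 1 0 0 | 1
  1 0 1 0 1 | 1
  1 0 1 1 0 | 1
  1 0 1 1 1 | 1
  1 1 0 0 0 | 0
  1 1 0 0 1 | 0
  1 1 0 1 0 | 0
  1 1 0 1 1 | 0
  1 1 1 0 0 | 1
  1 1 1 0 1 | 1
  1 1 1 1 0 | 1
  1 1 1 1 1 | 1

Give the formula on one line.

  ~d = 11001100110011001100110011001100
  (b | ~d) = 11001100111111111100110011111111
  ~a = 11111111111111110000000000000000
  ((b | ~d) & ~a) = 11001100111111110000000000000000
  (d & ((b | ~d) & ~a)) = 00000000001100110000000000000000
  (c | (d & ((b | ~d) & ~a))) = 00001111001111110000111100001111

(c | (d & ((b | ~d) & ~a)))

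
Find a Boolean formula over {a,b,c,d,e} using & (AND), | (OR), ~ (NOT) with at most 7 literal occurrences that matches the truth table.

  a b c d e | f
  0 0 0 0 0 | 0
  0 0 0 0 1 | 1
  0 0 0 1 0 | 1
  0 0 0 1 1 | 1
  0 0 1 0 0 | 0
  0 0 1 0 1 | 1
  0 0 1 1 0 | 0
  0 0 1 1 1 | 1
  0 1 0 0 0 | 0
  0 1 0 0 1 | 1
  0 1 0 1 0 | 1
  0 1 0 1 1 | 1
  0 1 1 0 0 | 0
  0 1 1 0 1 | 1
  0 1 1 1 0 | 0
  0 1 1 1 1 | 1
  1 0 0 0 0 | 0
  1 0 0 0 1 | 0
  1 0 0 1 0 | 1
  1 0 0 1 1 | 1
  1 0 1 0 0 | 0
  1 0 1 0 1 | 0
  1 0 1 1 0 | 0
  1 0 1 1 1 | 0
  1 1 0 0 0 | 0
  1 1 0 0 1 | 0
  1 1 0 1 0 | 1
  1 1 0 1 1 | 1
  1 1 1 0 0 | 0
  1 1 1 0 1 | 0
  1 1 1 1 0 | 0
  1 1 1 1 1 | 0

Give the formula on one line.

  ~a = 11111111111111110000000000000000
  (~a & e) = 01010101010101010000000000000000
  ~c = 11110000111100001111000011110000
  (d & ~c) = 00110000001100000011000000110000
  ((~a & e) | (d & ~c)) = 01110101011101010011000000110000
  (((~a & e) | (d & ~c)) & ~c) = 01110000011100000011000000110000
  (e & ~a) = 01010101010101010000000000000000
  ((((~a & e) | (d & ~c)) & ~c) | (e & ~a)) = 01110101011101010011000000110000

((((~a & e) | (d & ~c)) & ~c) | (e & ~a))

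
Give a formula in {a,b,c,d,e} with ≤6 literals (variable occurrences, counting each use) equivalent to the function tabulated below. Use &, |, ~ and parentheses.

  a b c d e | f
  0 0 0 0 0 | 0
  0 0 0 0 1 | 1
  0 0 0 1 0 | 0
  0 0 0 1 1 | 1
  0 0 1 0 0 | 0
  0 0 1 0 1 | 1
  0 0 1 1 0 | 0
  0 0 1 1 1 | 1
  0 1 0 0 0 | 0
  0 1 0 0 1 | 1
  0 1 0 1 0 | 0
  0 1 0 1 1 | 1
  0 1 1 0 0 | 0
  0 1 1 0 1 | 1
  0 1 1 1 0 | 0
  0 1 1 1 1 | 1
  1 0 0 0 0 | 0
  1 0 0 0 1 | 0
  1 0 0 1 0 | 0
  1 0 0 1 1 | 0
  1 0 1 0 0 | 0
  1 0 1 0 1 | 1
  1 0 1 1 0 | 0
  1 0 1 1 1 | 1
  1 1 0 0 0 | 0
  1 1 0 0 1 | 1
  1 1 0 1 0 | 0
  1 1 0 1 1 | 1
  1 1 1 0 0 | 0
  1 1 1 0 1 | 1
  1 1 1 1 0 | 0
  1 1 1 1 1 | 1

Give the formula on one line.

(((b | c) | (~e | ~a)) & e)

  (b | c) = 00001111111111110000111111111111
  ~e = 10101010101010101010101010101010
  ~a = 11111111111111110000000000000000
  (~e | ~a) = 11111111111111111010101010101010
  ((b | c) | (~e | ~a)) = 11111111111111111010111111111111
  (((b | c) | (~e | ~a)) & e) = 01010101010101010000010101010101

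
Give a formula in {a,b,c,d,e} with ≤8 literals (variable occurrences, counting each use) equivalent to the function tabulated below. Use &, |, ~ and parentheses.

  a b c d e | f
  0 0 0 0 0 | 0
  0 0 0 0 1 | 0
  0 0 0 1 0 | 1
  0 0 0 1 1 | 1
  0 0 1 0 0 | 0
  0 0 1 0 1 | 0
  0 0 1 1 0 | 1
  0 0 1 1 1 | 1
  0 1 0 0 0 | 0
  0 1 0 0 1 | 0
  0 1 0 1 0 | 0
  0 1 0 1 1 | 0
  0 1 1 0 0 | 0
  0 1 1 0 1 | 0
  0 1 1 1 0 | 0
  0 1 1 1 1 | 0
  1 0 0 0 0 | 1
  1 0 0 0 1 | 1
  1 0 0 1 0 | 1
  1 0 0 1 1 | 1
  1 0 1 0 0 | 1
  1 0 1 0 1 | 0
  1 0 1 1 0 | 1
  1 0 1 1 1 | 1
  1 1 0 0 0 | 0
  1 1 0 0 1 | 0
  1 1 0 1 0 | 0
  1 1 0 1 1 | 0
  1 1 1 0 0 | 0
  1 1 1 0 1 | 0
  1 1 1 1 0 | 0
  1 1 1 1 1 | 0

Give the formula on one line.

  ~b = 11111111000000001111111100000000
  (~b & d) = 00110011000000000011001100000000
  ~c = 11110000111100001111000011110000
  ~e = 10101010101010101010101010101010
  (~c | ~e) = 11111010111110101111101011111010
  (a & (~c | ~e)) = 00000000000000001111101011111010
  ((~b & d) | (a & (~c | ~e))) = 00110011000000001111101111111010
  (((~b & d) | (a & (~c | ~e))) & ~b) = 00110011000000001111101100000000

(((~b & d) | (a & (~c | ~e))) & ~b)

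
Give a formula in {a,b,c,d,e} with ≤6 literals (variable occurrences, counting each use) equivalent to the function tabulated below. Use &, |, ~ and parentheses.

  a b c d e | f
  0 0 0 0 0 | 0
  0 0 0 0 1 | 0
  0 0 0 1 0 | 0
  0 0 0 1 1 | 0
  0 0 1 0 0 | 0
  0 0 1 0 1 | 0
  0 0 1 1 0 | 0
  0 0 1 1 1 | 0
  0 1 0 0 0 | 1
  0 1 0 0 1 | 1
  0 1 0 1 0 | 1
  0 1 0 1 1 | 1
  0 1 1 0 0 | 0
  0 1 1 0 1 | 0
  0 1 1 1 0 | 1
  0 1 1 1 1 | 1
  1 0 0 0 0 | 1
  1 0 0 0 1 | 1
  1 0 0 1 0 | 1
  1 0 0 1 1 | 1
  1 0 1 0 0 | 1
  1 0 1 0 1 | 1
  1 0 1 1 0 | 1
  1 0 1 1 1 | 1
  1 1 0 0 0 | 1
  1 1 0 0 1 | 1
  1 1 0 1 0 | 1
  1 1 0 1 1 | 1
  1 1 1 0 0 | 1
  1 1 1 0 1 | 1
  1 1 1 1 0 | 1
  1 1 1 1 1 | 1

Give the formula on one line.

  (b & d) = 00000000001100110000000000110011
  (c & (b & d)) = 00000000000000110000000000000011
  ~c = 11110000111100001111000011110000
  (~c & b) = 00000000111100000000000011110000
  ((~c & b) | a) = 00000000111100001111111111111111
  ((c & (b & d)) | ((~c & b) | a)) = 00000000111100111111111111111111

((c & (b & d)) | ((~c & b) | a))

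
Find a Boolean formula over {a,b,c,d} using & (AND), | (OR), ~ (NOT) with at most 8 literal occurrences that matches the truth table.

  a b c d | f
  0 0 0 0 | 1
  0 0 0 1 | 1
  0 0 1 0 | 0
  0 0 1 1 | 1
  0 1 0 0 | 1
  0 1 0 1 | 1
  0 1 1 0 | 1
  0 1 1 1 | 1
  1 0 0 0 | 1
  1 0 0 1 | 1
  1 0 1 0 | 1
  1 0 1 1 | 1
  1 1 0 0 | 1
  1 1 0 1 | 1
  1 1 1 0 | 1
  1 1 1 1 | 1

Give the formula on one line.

  ~c = 1100110011001100
  (a | c) = 0011001111111111
  (d | b) = 0101111101011111
  ((a | c) & (d | b)) = 0001001101011111
  (((a | c) & (d | b)) | a) = 0001001111111111
  (~c | (((a | c) & (d | b)) | a)) = 1101111111111111

(~c | (((a | c) & (d | b)) | a))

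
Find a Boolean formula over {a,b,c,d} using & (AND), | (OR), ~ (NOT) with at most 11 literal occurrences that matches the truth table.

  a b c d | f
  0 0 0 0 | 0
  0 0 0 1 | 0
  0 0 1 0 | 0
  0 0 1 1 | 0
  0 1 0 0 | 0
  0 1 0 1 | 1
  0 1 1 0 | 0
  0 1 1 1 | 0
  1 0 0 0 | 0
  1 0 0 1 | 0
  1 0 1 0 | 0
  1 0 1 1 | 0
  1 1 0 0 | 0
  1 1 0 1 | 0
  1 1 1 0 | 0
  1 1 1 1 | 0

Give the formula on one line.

((((b | ~c) & (~b | (~c & ~a))) & d) & ((~d | ~a) & b))

  ~c = 1100110011001100
  (b | ~c) = 1100111111001111
  ~b = 1111000011110000
  ~a = 1111111100000000
  (~c & ~a) = 1100110000000000
  (~b | (~c & ~a)) = 1111110011110000
  ((b | ~c) & (~b | (~c & ~a))) = 1100110011000000
  (((b | ~c) & (~b | (~c & ~a))) & d) = 0100010001000000
  ~d = 1010101010101010
  (~d | ~a) = 1111111110101010
  ((~d | ~a) & b) = 0000111100001010
  ((((b | ~c) & (~b | (~c & ~a))) & d) & ((~d | ~a) & b)) = 0000010000000000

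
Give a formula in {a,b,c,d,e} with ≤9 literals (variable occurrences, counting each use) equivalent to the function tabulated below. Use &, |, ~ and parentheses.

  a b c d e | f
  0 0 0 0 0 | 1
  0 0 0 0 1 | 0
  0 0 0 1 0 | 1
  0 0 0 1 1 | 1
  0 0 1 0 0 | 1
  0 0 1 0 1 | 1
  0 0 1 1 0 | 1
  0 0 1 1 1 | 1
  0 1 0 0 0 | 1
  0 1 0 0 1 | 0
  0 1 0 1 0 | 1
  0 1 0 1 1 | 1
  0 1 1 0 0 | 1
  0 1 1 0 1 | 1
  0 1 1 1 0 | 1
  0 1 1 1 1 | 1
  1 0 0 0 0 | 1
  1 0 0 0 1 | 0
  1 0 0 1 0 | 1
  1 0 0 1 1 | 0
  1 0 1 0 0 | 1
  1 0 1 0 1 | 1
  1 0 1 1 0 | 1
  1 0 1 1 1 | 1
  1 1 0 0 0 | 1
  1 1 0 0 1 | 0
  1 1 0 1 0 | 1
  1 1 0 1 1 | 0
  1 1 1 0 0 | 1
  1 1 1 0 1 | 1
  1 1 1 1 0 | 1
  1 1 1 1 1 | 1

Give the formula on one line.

  ~e = 10101010101010101010101010101010
  (~e | c) = 10101111101011111010111110101111
  ~c = 11110000111100001111000011110000
  (d | ~e) = 10111011101110111011101110111011
  (~c & (d | ~e)) = 10110000101100001011000010110000
  ~a = 11111111111111110000000000000000
  ((~c & (d | ~e)) & ~a) = 10110000101100000000000000000000
  ((~e | c) | ((~c & (d | ~e)) & ~a)) = 10111111101111111010111110101111

((~e | c) | ((~c & (d | ~e)) & ~a))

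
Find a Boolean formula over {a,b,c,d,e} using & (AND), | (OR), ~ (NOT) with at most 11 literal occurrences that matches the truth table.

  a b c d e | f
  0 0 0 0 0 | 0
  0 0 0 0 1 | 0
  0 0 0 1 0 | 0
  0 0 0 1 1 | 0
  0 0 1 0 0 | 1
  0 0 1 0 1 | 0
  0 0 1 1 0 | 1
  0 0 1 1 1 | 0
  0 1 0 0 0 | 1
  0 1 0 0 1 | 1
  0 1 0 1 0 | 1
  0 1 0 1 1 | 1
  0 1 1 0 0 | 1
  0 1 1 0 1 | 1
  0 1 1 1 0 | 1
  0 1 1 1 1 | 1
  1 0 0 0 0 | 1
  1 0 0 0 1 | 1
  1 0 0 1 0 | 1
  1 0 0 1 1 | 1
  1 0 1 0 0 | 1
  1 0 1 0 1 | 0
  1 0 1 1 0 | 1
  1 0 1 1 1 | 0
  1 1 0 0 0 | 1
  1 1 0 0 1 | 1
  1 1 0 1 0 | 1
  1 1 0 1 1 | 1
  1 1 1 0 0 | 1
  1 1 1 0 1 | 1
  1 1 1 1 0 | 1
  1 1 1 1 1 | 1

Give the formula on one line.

(b | (((~a | ~b) & (~e & (b | c))) | (~c & a)))

  ~a = 11111111111111110000000000000000
  ~b = 11111111000000001111111100000000
  (~a | ~b) = 11111111111111111111111100000000
  ~e = 10101010101010101010101010101010
  (b | c) = 00001111111111110000111111111111
  (~e & (b | c)) = 00001010101010100000101010101010
  ((~a | ~b) & (~e & (b | c))) = 00001010101010100000101000000000
  ~c = 11110000111100001111000011110000
  (~c & a) = 00000000000000001111000011110000
  (((~a | ~b) & (~e & (b | c))) | (~c & a)) = 00001010101010101111101011110000
  (b | (((~a | ~b) & (~e & (b | c))) | (~c & a))) = 00001010111111111111101011111111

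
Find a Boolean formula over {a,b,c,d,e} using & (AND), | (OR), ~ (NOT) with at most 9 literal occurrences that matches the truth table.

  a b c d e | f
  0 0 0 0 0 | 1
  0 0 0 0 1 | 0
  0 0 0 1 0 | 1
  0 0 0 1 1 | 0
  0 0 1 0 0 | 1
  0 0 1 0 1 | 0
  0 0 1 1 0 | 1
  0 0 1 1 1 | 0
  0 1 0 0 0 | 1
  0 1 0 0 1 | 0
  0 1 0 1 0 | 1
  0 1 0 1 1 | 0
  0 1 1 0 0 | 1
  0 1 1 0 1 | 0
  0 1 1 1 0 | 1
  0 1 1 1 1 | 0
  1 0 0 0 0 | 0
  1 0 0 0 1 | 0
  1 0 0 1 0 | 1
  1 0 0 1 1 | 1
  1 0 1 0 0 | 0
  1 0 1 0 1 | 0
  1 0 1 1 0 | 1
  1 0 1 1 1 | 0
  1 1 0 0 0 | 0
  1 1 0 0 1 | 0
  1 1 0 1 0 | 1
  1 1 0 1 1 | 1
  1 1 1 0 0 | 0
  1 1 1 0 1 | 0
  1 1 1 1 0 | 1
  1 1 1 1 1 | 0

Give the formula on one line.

(((a & d) | ~e) & (((~c & e) | ~a) | (d & (~e & a))))

  (a & d) = 00000000000000000011001100110011
  ~e = 10101010101010101010101010101010
  ((a & d) | ~e) = 10101010101010101011101110111011
  ~c = 11110000111100001111000011110000
  (~c & e) = 01010000010100000101000001010000
  ~a = 11111111111111110000000000000000
  ((~c & e) | ~a) = 11111111111111110101000001010000
  (~e & a) = 00000000000000001010101010101010
  (d & (~e & a)) = 00000000000000000010001000100010
  (((~c & e) | ~a) | (d & (~e & a))) = 11111111111111110111001001110010
  (((a & d) | ~e) & (((~c & e) | ~a) | (d & (~e & a)))) = 10101010101010100011001000110010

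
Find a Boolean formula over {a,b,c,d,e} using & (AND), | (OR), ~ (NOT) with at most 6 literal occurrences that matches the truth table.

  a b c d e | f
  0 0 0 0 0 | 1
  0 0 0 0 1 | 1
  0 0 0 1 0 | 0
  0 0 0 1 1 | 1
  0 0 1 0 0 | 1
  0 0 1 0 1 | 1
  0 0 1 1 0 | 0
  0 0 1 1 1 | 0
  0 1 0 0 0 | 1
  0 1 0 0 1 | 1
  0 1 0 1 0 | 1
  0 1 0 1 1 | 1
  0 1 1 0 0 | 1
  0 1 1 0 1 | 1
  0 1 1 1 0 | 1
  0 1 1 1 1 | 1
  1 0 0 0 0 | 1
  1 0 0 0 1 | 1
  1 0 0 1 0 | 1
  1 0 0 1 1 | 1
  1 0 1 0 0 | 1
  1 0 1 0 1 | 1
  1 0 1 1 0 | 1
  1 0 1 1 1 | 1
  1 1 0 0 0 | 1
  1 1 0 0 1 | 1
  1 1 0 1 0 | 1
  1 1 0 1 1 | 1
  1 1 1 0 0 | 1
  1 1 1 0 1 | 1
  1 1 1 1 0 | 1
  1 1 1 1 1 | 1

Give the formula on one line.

(((e & d) & ~c) | (~d | (a | b)))

  (e & d) = 00010001000100010001000100010001
  ~c = 11110000111100001111000011110000
  ((e & d) & ~c) = 00010000000100000001000000010000
  ~d = 11001100110011001100110011001100
  (a | b) = 00000000111111111111111111111111
  (~d | (a | b)) = 11001100111111111111111111111111
  (((e & d) & ~c) | (~d | (a | b))) = 11011100111111111111111111111111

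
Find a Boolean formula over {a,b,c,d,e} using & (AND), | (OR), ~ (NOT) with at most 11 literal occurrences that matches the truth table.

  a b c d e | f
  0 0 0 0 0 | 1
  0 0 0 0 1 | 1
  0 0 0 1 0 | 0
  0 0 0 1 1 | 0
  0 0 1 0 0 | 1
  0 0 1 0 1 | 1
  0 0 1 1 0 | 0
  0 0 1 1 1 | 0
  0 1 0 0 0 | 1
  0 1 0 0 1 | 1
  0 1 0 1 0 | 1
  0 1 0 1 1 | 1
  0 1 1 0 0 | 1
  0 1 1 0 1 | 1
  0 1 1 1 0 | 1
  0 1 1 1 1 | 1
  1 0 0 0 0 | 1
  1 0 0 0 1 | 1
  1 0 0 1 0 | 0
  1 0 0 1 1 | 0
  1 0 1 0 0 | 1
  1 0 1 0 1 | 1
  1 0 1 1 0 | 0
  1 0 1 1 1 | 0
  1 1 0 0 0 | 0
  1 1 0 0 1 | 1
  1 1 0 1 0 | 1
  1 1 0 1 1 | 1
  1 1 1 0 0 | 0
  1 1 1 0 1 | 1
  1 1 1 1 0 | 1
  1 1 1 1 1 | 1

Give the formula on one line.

(((~b | ((~d | ~a) & e)) & ~d) | ((~a | d) & b))

  ~b = 11111111000000001111111100000000
  ~d = 11001100110011001100110011001100
  ~a = 11111111111111110000000000000000
  (~d | ~a) = 11111111111111111100110011001100
  ((~d | ~a) & e) = 01010101010101010100010001000100
  (~b | ((~d | ~a) & e)) = 11111111010101011111111101000100
  ((~b | ((~d | ~a) & e)) & ~d) = 11001100010001001100110001000100
  (~a | d) = 11111111111111110011001100110011
  ((~a | d) & b) = 00000000111111110000000000110011
  (((~b | ((~d | ~a) & e)) & ~d) | ((~a | d) & b)) = 11001100111111111100110001110111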